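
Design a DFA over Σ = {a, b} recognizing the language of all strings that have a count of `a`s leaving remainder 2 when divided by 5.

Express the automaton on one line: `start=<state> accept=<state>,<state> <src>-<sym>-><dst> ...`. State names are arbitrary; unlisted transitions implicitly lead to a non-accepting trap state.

The only thing that matters is how many `a`s have appeared, reduced mod 5. Use one state per residue: S0 for 0, …, S4 for 4. Reading `a` moves to the next residue; anything else stays put. S2 is accepting.
A 5-state machine:
        a   b  
>  S0   S1  S0 
   S1   S2  S1 
 * S2   S3  S2 
   S3   S4  S3 
   S4   S0  S4 
(> = start, * = accepting)

start=S0 accept=S2 S0-a->S1 S0-b->S0 S1-a->S2 S1-b->S1 S2-a->S3 S2-b->S2 S3-a->S4 S3-b->S3 S4-a->S0 S4-b->S4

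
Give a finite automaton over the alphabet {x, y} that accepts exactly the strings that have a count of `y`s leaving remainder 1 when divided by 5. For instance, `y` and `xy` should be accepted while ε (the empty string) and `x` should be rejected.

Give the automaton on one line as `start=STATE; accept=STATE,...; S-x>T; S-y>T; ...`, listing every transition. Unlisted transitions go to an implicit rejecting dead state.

start=q0; accept=q1; q0-x>q0; q0-y>q1; q1-x>q1; q1-y>q2; q2-x>q2; q2-y>q3; q3-x>q3; q3-y>q4; q4-x>q4; q4-y>q0

Keep the running count of `y`s modulo 5: each `y` advances along the cycle q0 → q1 → q2 → q3 → q4 → q0 while other symbols loop. Accept at q1.
        x   y  
>  q0   q0  q1 
 * q1   q1  q2 
   q2   q2  q3 
   q3   q3  q4 
   q4   q4  q0 
(> = start, * = accepting)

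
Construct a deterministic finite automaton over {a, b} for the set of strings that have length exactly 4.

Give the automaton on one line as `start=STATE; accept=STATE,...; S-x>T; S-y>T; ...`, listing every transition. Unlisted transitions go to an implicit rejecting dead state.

start=q0; accept=q4; q0-a>q1; q0-b>q1; q1-a>q2; q1-b>q2; q2-a>q3; q2-b>q3; q3-a>q4; q3-b>q4; q4-a>q5; q4-b>q5; q5-a>q5; q5-b>q5

Count input length up to 5: every symbol moves from q0 toward q5, which means 'more than 4' and absorbs. Accept from {q4}.
        a   b  
>  q0   q1  q1 
   q1   q2  q2 
   q2   q3  q3 
   q3   q4  q4 
 * q4   q5  q5 
   q5   q5  q5 
(> = start, * = accepting)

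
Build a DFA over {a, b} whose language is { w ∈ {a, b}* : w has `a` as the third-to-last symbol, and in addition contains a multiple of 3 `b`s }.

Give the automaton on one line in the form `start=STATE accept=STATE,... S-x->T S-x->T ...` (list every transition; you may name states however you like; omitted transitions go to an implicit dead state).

Build one automaton per condition and run them in lockstep. The first has 15 states tracking the last 3 symbols read; the second has 3 states tracking the count of `b`s modulo 3. A product state is a pair (one from each), accepting exactly when both do. Minimizing collapses redundant product states.
With 14 states:
          a    b  
>  s0     s1   s2 
   s1     s3   s2 
   s2     s4   s5 
   s3     s6   s2 
   s4     s4   s7 
   s5     s8   s0 
 * s6     s6   s2 
   s7     s8   s9 
   s8    s10  s11 
 * s9     s1   s2 
   s10   s10  s12 
   s11   s13   s2 
 * s12   s13   s2 
 * s13    s3   s2 
(> = start, * = accepting)

start=s0 accept=s6,s9,s12,s13 s0-a->s1 s0-b->s2 s1-a->s3 s1-b->s2 s2-a->s4 s2-b->s5 s3-a->s6 s3-b->s2 s4-a->s4 s4-b->s7 s5-a->s8 s5-b->s0 s6-a->s6 s6-b->s2 s7-a->s8 s7-b->s9 s8-a->s10 s8-b->s11 s9-a->s1 s9-b->s2 s10-a->s10 s10-b->s12 s11-a->s13 s11-b->s2 s12-a->s13 s12-b->s2 s13-a->s3 s13-b->s2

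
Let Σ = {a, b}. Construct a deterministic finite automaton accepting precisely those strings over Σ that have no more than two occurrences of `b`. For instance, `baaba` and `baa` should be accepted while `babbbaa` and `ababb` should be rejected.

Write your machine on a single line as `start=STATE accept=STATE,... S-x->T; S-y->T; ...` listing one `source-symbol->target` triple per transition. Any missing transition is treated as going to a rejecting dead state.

Only the number of `b`s matters, and only up to 3. Make a chain q0 → q1 → q2 → q3 advanced by each `b` (with q3 absorbing); every other symbol self-loops. The accepting set is {q0, q1, q2}.
        a   b  
>* q0   q0  q1 
 * q1   q1  q2 
 * q2   q2  q3 
   q3   q3  q3 
(> = start, * = accepting)

start=q0; accept=q0,q1,q2; q0-a->q0; q0-b->q1; q1-a->q1; q1-b->q2; q2-a->q2; q2-b->q3; q3-a->q3; q3-b->q3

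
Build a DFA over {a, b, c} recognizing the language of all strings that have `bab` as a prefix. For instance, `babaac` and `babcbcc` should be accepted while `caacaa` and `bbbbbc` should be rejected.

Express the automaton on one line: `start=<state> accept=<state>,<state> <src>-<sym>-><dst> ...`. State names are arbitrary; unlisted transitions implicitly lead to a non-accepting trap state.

start=q0 accept=q3 q0-a->q4 q0-b->q1 q0-c->q4 q1-a->q2 q1-b->q4 q1-c->q4 q2-a->q4 q2-b->q3 q2-c->q4 q3-a->q3 q3-b->q3 q3-c->q3 q4-a->q4 q4-b->q4 q4-c->q4

Walk along `bab` while the input agrees: from q0 take `b` to q1, and so on. Any deviation drops to the rejecting sink q4. Once q3 is reached the prefix is confirmed and every continuation is accepted.
With 5 states:
        a   b   c  
>  q0   q4  q1  q4 
   q1   q2  q4  q4 
   q2   q4  q3  q4 
 * q3   q3  q3  q3 
   q4   q4  q4  q4 
(> = start, * = accepting)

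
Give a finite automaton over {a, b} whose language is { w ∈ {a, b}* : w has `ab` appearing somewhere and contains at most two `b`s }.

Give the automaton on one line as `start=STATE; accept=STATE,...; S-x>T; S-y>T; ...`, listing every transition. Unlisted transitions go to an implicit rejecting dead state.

Handle the two conditions separately and then intersect. One (3 states) tracks whether and how much of `ab` has been seen; the other (4 states) tracks the count of `b`s, saturating at 3. Each combined state is a pair, one component from each; accept when both components accept. After merging equivalent states the machine shrinks.
With 7 states:
        a   b  
>  q0   q1  q2 
   q1   q1  q3 
   q2   q4  q5 
 * q3   q3  q6 
   q4   q4  q6 
   q5   q5  q5 
 * q6   q6  q5 
(> = start, * = accepting)

start=q0; accept=q3,q6; q0-a>q1; q0-b>q2; q1-a>q1; q1-b>q3; q2-a>q4; q2-b>q5; q3-a>q3; q3-b>q6; q4-a>q4; q4-b>q6; q5-a>q5; q5-b>q5; q6-a>q6; q6-b>q5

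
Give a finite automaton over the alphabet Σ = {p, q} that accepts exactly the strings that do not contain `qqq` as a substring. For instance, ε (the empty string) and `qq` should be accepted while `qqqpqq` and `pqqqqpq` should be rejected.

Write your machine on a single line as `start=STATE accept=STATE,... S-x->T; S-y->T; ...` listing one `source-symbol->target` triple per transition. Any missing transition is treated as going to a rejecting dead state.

Track partial matches of the forbidden pattern `qqq`. State s3 is a dead state reached once `qqq` has occurred; every other state accepts. s0 means no part of `qqq` is currently matched.
With 4 states:
        p   q  
>* s0   s0  s1 
 * s1   s0  s2 
 * s2   s0  s3 
   s3   s3  s3 
(> = start, * = accepting)

start=s0; accept=s0,s1,s2; s0-p->s0; s0-q->s1; s1-p->s0; s1-q->s2; s2-p->s0; s2-q->s3; s3-p->s3; s3-q->s3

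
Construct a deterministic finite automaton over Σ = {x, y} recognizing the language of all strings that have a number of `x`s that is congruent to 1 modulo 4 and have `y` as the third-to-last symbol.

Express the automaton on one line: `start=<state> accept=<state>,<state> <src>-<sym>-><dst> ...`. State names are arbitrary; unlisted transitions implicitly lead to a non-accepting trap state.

Build one automaton per condition and run them in lockstep. The first has 4 states tracking the count of `x`s modulo 4; the second has 15 states tracking the last 3 symbols read. A product state is a pair (one from each), accepting exactly when both do. Equivalent product states are then merged.
15 states suffice.
       x  y 
>  A   B  C 
   B   D  E 
   C   F  G 
   D   H  D 
   E   D  I 
   F   D  J 
   G   K  G 
   H   A  L 
   I   D  M 
 * J   D  I 
 * K   D  J 
   L   N  L 
 * M   D  M 
   N   O  C 
 * O   D  E 
(> = start, * = accepting)

start=A accept=J,K,M,O A-x->B A-y->C B-x->D B-y->E C-x->F C-y->G D-x->H D-y->D E-x->D E-y->I F-x->D F-y->J G-x->K G-y->G H-x->A H-y->L I-x->D I-y->M J-x->D J-y->I K-x->D K-y->J L-x->N L-y->L M-x->D M-y->M N-x->O N-y->C O-x->D O-y->E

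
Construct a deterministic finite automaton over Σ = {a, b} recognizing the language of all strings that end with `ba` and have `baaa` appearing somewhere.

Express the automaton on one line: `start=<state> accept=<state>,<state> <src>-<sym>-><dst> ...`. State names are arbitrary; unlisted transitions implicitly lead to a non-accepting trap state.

Build one automaton per condition and run them in lockstep. One (3 states) tracks how much of the suffix `ba` has currently been matched; the other (5 states) tracks whether and how much of `baaa` has been seen. Each combined state is a pair, one component from each; accept when both components accept.
        a   b  
>  q0   q0  q1 
   q1   q2  q1 
   q2   q3  q1 
   q3   q4  q1 
   q4   q4  q5 
   q5   q6  q5 
 * q6   q4  q5 
(> = start, * = accepting)

start=q0 accept=q6 q0-a->q0 q0-b->q1 q1-a->q2 q1-b->q1 q2-a->q3 q2-b->q1 q3-a->q4 q3-b->q1 q4-a->q4 q4-b->q5 q5-a->q6 q5-b->q5 q6-a->q4 q6-b->q5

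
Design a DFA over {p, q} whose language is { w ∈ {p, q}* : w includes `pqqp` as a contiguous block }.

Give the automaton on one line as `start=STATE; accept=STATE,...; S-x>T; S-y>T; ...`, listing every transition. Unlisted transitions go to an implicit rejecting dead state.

start=S0; accept=S4; S0-p>S1; S0-q>S0; S1-p>S1; S1-q>S2; S2-p>S1; S2-q>S3; S3-p>S4; S3-q>S0; S4-p>S4; S4-q>S4

States S0..S3 record the length of the longest prefix of `pqqp` that matches the current input suffix. Reaching S4 means `pqqp` has been seen, and we stay there forever. Accept from S4.
        p   q  
>  S0   S1  S0 
   S1   S1  S2 
   S2   S1  S3 
   S3   S4  S0 
 * S4   S4  S4 
(> = start, * = accepting)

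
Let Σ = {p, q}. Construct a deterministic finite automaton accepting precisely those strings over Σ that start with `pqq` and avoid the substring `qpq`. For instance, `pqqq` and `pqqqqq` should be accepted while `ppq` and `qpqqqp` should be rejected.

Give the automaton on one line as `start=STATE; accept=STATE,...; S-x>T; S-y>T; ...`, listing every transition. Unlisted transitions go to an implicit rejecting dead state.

start=s0; accept=s4,s5,s6; s0-p>s1; s0-q>s2; s1-p>s2; s1-q>s3; s2-p>s2; s2-q>s2; s3-p>s2; s3-q>s4; s4-p>s5; s4-q>s4; s5-p>s6; s5-q>s2; s6-p>s6; s6-q>s4

Handle the two conditions separately and then intersect. One (5 states) tracks whether the input so far still matches the prefix `pqq`; the other (4 states) tracks partial matches of the forbidden pattern `qpq`. Each combined state is a pair, one component from each; accept when both components accept. After merging equivalent states the machine shrinks.
7 states suffice.
        p   q  
>  s0   s1  s2 
   s1   s2  s3 
   s2   s2  s2 
   s3   s2  s4 
 * s4   s5  s4 
 * s5   s6  s2 
 * s6   s6  s4 
(> = start, * = accepting)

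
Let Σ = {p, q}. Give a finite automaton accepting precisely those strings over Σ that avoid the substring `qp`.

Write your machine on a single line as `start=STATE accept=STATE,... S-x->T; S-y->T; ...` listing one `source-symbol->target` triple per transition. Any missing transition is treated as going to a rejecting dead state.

start=s0; accept=s0,s1; s0-p->s0; s0-q->s1; s1-p->s2; s1-q->s1; s2-p->s2; s2-q->s2

This is the complement of 'contains `qp`'. Use the same substring-matching states — s0 through s2 holding how much of `qp` has just been matched — but flip the accepting set: everything except the trap s2 accepts.
        p   q  
>* s0   s0  s1 
 * s1   s2  s1 
   s2   s2  s2 
(> = start, * = accepting)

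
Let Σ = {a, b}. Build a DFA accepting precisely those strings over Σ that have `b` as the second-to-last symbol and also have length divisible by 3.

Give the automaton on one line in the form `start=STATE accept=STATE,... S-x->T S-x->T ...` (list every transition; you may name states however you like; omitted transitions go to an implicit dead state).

Run two small machines in parallel and take their product. One (7 states) tracks the last 2 symbols read; the other (3 states) tracks the input length modulo 3. Each combined state is a pair, one component from each; accept when both components accept.
          a    b  
>  q0     q1   q2 
   q1     q3   q4 
   q2     q5   q6 
   q3     q7   q8 
   q4     q9  q10 
   q5     q7   q8 
   q6     q9  q10 
   q7    q11  q12 
   q8    q13  q14 
 * q9    q11  q12 
 * q10   q13  q14 
   q11    q3   q4 
   q12    q5   q6 
   q13    q3   q4 
   q14    q5   q6 
(> = start, * = accepting)

start=q0 accept=q9,q10 q0-a->q1 q0-b->q2 q1-a->q3 q1-b->q4 q2-a->q5 q2-b->q6 q3-a->q7 q3-b->q8 q4-a->q9 q4-b->q10 q5-a->q7 q5-b->q8 q6-a->q9 q6-b->q10 q7-a->q11 q7-b->q12 q8-a->q13 q8-b->q14 q9-a->q11 q9-b->q12 q10-a->q13 q10-b->q14 q11-a->q3 q11-b->q4 q12-a->q5 q12-b->q6 q13-a->q3 q13-b->q4 q14-a->q5 q14-b->q6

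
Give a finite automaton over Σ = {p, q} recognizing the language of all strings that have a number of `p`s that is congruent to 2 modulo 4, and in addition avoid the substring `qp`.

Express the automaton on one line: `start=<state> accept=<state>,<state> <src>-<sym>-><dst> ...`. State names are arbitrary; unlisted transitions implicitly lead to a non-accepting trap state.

Run two small machines in parallel and take their product. One (4 states) tracks the count of `p`s modulo 4; the other (3 states) tracks partial matches of the forbidden pattern `qp`. Each combined state is a pair, one component from each; accept when both components accept.
With 12 states:
          p    q  
>  s0     s1   s2 
   s1     s3   s4 
   s2     s5   s2 
 * s3     s6   s7 
   s4     s8   s4 
   s5     s8   s5 
   s6     s0   s9 
 * s7    s10   s7 
   s8    s10   s8 
   s9    s11   s9 
   s10   s11  s10 
   s11    s5  s11 
(> = start, * = accepting)

start=s0 accept=s3,s7 s0-p->s1 s0-q->s2 s1-p->s3 s1-q->s4 s2-p->s5 s2-q->s2 s3-p->s6 s3-q->s7 s4-p->s8 s4-q->s4 s5-p->s8 s5-q->s5 s6-p->s0 s6-q->s9 s7-p->s10 s7-q->s7 s8-p->s10 s8-q->s8 s9-p->s11 s9-q->s9 s10-p->s11 s10-q->s10 s11-p->s5 s11-q->s11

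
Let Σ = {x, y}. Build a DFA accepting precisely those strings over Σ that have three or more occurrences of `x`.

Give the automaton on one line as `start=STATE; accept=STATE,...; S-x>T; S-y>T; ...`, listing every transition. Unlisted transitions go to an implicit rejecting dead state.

start=s0; accept=s3,s4; s0-x>s1; s0-y>s0; s1-x>s2; s1-y>s1; s2-x>s3; s2-y>s2; s3-x>s4; s3-y>s3; s4-x>s4; s4-y>s4

Count `x`s, saturating at 4: states s0 through s3 mean 0 through 3 `x`s seen; s4 means more than 3. Each `x` increments (capped at s4); other symbols loop. Accept from {s3, s4}.
With 5 states:
        x   y  
>  s0   s1  s0 
   s1   s2  s1 
   s2   s3  s2 
 * s3   s4  s3 
 * s4   s4  s4 
(> = start, * = accepting)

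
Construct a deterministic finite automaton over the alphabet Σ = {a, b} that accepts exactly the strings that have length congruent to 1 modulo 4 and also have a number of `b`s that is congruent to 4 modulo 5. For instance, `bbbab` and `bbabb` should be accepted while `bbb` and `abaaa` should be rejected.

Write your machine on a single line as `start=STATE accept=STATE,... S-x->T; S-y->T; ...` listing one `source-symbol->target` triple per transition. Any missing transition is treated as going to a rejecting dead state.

start=S0; accept=S16; S0-a->S1; S0-b->S2; S1-a->S3; S1-b->S4; S2-a->S4; S2-b->S5; S3-a->S6; S3-b->S7; S4-a->S7; S4-b->S8; S5-a->S8; S5-b->S9; S6-a->S0; S6-b->S10; S7-a->S10; S7-b->S11; S8-a->S11; S8-b->S12; S9-a->S12; S9-b->S13; S10-a->S2; S10-b->S14; S11-a->S14; S11-b->S15; S12-a->S15; S12-b->S16; S13-a->S16; S13-b->S1; S14-a->S5; S14-b->S17; S15-a->S17; S15-b->S18; S16-a->S18; S16-b->S3; S17-a->S9; S17-b->S19; S18-a->S19; S18-b->S6; S19-a->S13; S19-b->S0

Build one automaton per condition and run them in lockstep. The first has 4 states tracking the input length modulo 4; the second has 5 states tracking the count of `b`s modulo 5. A product state is a pair (one from each), accepting exactly when both do.
A 20-state machine:
          a    b  
>  S0     S1   S2 
   S1     S3   S4 
   S2     S4   S5 
   S3     S6   S7 
   S4     S7   S8 
   S5     S8   S9 
   S6     S0  S10 
   S7    S10  S11 
   S8    S11  S12 
   S9    S12  S13 
   S10    S2  S14 
   S11   S14  S15 
   S12   S15  S16 
   S13   S16   S1 
   S14    S5  S17 
   S15   S17  S18 
 * S16   S18   S3 
   S17    S9  S19 
   S18   S19   S6 
   S19   S13   S0 
(> = start, * = accepting)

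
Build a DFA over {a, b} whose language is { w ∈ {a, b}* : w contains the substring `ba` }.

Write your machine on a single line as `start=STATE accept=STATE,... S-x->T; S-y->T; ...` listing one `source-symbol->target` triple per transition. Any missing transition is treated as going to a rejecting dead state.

States q0..q1 record the length of the longest prefix of `ba` that matches the current input suffix. Reaching q2 means `ba` has been seen, and we stay there forever. Accept from q2.
        a   b  
>  q0   q0  q1 
   q1   q2  q1 
 * q2   q2  q2 
(> = start, * = accepting)

start=q0; accept=q2; q0-a->q0; q0-b->q1; q1-a->q2; q1-b->q1; q2-a->q2; q2-b->q2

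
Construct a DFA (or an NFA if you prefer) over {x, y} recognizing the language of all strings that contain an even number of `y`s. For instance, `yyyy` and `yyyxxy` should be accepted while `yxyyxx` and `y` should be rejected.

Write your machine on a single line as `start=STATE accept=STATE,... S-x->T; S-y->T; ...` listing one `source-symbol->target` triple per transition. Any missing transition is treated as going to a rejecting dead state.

Keep the running count of `y`s modulo 2: each `y` advances along the cycle S0 → S1 → S0 while other symbols loop. Accept at S0.
        x   y  
>* S0   S0  S1 
   S1   S1  S0 
(> = start, * = accepting)

start=S0; accept=S0; S0-x->S0; S0-y->S1; S1-x->S1; S1-y->S0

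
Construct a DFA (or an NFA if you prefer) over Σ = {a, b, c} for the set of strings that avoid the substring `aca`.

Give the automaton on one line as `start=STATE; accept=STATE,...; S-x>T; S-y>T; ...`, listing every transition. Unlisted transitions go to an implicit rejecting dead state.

start=s0; accept=s0,s1,s2; s0-a>s1; s0-b>s0; s0-c>s0; s1-a>s1; s1-b>s0; s1-c>s2; s2-a>s3; s2-b>s0; s2-c>s0; s3-a>s3; s3-b>s3; s3-c>s3

Track partial matches of the forbidden pattern `aca`. State s3 is a dead state reached once `aca` has occurred; every other state accepts. s0 means no part of `aca` is currently matched.
        a   b   c  
>* s0   s1  s0  s0 
 * s1   s1  s0  s2 
 * s2   s3  s0  s0 
   s3   s3  s3  s3 
(> = start, * = accepting)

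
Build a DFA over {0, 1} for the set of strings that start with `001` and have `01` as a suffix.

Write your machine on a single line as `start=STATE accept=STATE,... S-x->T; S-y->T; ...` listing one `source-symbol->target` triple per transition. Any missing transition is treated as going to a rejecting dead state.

Build one automaton per condition and run them in lockstep. One (5 states) tracks whether the input so far still matches the prefix `001`; the other (3 states) tracks how much of the suffix `01` has currently been matched. Each combined state is a pair, one component from each; accept when both components accept.
        0   1  
>  S0   S1  S2 
   S1   S3  S4 
   S2   S5  S2 
   S3   S5  S6 
   S4   S5  S2 
   S5   S5  S4 
 * S6   S7  S8 
   S7   S7  S6 
   S8   S7  S8 
(> = start, * = accepting)

start=S0; accept=S6; S0-0->S1; S0-1->S2; S1-0->S3; S1-1->S4; S2-0->S5; S2-1->S2; S3-0->S5; S3-1->S6; S4-0->S5; S4-1->S2; S5-0->S5; S5-1->S4; S6-0->S7; S6-1->S8; S7-0->S7; S7-1->S6; S8-0->S7; S8-1->S8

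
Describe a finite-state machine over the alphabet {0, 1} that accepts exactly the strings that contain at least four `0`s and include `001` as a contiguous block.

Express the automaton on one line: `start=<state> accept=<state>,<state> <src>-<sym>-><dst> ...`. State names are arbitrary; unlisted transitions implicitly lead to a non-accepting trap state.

Build one automaton per condition and run them in lockstep. The first has 6 states tracking the count of `0`s, saturating at 5; the second has 4 states tracking whether and how much of `001` has been seen. A product state is a pair (one from each), accepting exactly when both do.
A 19-state machine:
          0    1  
>  q0     q1   q0 
   q1     q2   q3 
   q2     q4   q5 
   q3     q6   q3 
   q4     q7   q8 
   q5     q8   q5 
   q6     q4   q9 
   q7    q10  q11 
   q8    q11   q8 
   q9    q12   q9 
   q10   q10  q13 
 * q11   q13  q11 
   q12    q7  q14 
 * q13   q13  q13 
   q14   q15  q14 
   q15   q10  q16 
   q16   q17  q16 
   q17   q10  q18 
   q18   q17  q18 
(> = start, * = accepting)

start=q0 accept=q11,q13 q0-0->q1 q0-1->q0 q1-0->q2 q1-1->q3 q2-0->q4 q2-1->q5 q3-0->q6 q3-1->q3 q4-0->q7 q4-1->q8 q5-0->q8 q5-1->q5 q6-0->q4 q6-1->q9 q7-0->q10 q7-1->q11 q8-0->q11 q8-1->q8 q9-0->q12 q9-1->q9 q10-0->q10 q10-1->q13 q11-0->q13 q11-1->q11 q12-0->q7 q12-1->q14 q13-0->q13 q13-1->q13 q14-0->q15 q14-1->q14 q15-0->q10 q15-1->q16 q16-0->q17 q16-1->q16 q17-0->q10 q17-1->q18 q18-0->q17 q18-1->q18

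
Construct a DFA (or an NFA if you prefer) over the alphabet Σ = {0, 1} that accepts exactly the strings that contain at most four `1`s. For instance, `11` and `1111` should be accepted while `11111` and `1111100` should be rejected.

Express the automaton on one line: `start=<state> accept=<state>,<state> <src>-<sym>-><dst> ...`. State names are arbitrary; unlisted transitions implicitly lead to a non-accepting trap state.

start=q0 accept=q0,q1,q2,q3,q4 q0-0->q0 q0-1->q1 q1-0->q1 q1-1->q2 q2-0->q2 q2-1->q3 q3-0->q3 q3-1->q4 q4-0->q4 q4-1->q5 q5-0->q5 q5-1->q5

Count `1`s, saturating at 5: states q0 through q4 mean 0 through 4 `1`s seen; q5 means more than 4. Each `1` increments (capped at q5); other symbols loop. Accept from {q0, q1, q2, q3, q4}.
With 6 states:
        0   1  
>* q0   q0  q1 
 * q1   q1  q2 
 * q2   q2  q3 
 * q3   q3  q4 
 * q4   q4  q5 
   q5   q5  q5 
(> = start, * = accepting)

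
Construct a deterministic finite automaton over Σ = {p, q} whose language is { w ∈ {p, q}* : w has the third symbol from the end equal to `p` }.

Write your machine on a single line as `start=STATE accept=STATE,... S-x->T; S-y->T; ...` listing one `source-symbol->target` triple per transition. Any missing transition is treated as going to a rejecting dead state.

start=s0; accept=s7,s8,s9,s10; s0-p->s1; s0-q->s2; s1-p->s3; s1-q->s4; s2-p->s5; s2-q->s6; s3-p->s7; s3-q->s8; s4-p->s9; s4-q->s10; s5-p->s11; s5-q->s12; s6-p->s13; s6-q->s14; s7-p->s7; s7-q->s8; s8-p->s9; s8-q->s10; s9-p->s11; s9-q->s12; s10-p->s13; s10-q->s14; s11-p->s7; s11-q->s8; s12-p->s9; s12-q->s10; s13-p->s11; s13-q->s12; s14-p->s13; s14-q->s14

A DFA must remember the last 3 symbols (since which symbol is third-to-last isn't known until the input ends). Use one state per possible window of the last ≤3 symbols; accept from those whose window starts with `p`.
          p    q  
>  s0     s1   s2 
   s1     s3   s4 
   s2     s5   s6 
   s3     s7   s8 
   s4     s9  s10 
   s5    s11  s12 
   s6    s13  s14 
 * s7     s7   s8 
 * s8     s9  s10 
 * s9    s11  s12 
 * s10   s13  s14 
   s11    s7   s8 
   s12    s9  s10 
   s13   s11  s12 
   s14   s13  s14 
(> = start, * = accepting)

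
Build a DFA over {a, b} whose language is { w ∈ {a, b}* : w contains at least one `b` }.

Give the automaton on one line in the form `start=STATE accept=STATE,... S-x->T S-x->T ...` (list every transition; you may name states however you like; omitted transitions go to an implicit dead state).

start=q0 accept=q1,q2 q0-a->q0 q0-b->q1 q1-a->q1 q1-b->q2 q2-a->q2 q2-b->q2

Only the number of `b`s matters, and only up to 2. Make a chain q0 → q1 → q2 advanced by each `b` (with q2 absorbing); every other symbol self-loops. The accepting set is {q1, q2}.
3 states suffice.
        a   b  
>  q0   q0  q1 
 * q1   q1  q2 
 * q2   q2  q2 
(> = start, * = accepting)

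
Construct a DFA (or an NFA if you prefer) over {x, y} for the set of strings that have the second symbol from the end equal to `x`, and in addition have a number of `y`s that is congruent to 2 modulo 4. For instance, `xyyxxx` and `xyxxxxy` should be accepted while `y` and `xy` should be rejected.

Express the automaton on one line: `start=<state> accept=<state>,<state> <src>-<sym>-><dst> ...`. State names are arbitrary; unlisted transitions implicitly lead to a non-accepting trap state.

Run two small machines in parallel and take their product. The first has 7 states tracking the last 2 symbols read; the second has 4 states tracking the count of `y`s modulo 4. A product state is a pair (one from each), accepting exactly when both do. Equivalent product states are then merged.
8 states suffice.
        x   y  
>  q0   q0  q1 
   q1   q2  q3 
   q2   q2  q4 
   q3   q5  q6 
 * q4   q5  q6 
   q5   q7  q6 
   q6   q6  q0 
 * q7   q7  q6 
(> = start, * = accepting)

start=q0 accept=q4,q7 q0-x->q0 q0-y->q1 q1-x->q2 q1-y->q3 q2-x->q2 q2-y->q4 q3-x->q5 q3-y->q6 q4-x->q5 q4-y->q6 q5-x->q7 q5-y->q6 q6-x->q6 q6-y->q0 q7-x->q7 q7-y->q6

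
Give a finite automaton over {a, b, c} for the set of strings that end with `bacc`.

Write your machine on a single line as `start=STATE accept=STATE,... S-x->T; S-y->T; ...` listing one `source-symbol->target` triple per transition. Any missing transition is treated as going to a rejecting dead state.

start=S0; accept=S4; S0-a->S0; S0-b->S1; S0-c->S0; S1-a->S2; S1-b->S1; S1-c->S0; S2-a->S0; S2-b->S1; S2-c->S3; S3-a->S0; S3-b->S1; S3-c->S4; S4-a->S0; S4-b->S1; S4-c->S0

Remember how much of `bacc` the current input suffix matches. State S0 means no match yet; S1 means the last symbol is `b`; S2 means the last 2 symbols are `ba`; S3 means the last 3 symbols are `bac`; S4 means the last 4 symbols are `bacc`. Only S4 accepts. On a mismatch, fall back to the longest proper suffix that is still a prefix of `bacc`.
        a   b   c  
>  S0   S0  S1  S0 
   S1   S2  S1  S0 
   S2   S0  S1  S3 
   S3   S0  S1  S4 
 * S4   S0  S1  S0 
(> = start, * = accepting)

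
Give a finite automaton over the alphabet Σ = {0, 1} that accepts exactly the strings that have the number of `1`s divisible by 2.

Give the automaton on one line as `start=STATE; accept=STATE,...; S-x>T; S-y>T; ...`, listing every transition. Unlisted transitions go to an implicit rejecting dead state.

Keep the running count of `1`s modulo 2: each `1` advances along the cycle q0 → q1 → q0 while other symbols loop. Accept at q0.
        0   1  
>* q0   q0  q1 
   q1   q1  q0 
(> = start, * = accepting)

start=q0; accept=q0; q0-0>q0; q0-1>q1; q1-0>q1; q1-1>q0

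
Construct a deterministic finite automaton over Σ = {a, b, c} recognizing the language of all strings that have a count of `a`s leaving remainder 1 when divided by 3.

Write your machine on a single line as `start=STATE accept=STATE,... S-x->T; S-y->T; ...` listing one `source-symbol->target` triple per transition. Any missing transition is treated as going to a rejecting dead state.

Keep the running count of `a`s modulo 3: each `a` advances along the cycle q0 → q1 → q2 → q0 while other symbols loop. Accept at q1.
A 3-state machine:
        a   b   c  
>  q0   q1  q0  q0 
 * q1   q2  q1  q1 
   q2   q0  q2  q2 
(> = start, * = accepting)

start=q0; accept=q1; q0-a->q1; q0-b->q0; q0-c->q0; q1-a->q2; q1-b->q1; q1-c->q1; q2-a->q0; q2-b->q2; q2-c->q2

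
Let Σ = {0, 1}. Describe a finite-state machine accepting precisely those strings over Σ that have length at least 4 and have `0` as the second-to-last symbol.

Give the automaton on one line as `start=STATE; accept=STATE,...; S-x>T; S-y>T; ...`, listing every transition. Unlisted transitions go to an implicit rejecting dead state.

Handle the two conditions separately and then intersect. The first has 6 states tracking the input length, saturating at 5; the second has 7 states tracking the last 2 symbols read. A product state is a pair (one from each), accepting exactly when both do. After merging equivalent states the machine shrinks.
With 6 states:
        0   1  
>  q0   q1  q1 
   q1   q2  q2 
   q2   q3  q2 
   q3   q4  q5 
 * q4   q4  q5 
 * q5   q3  q2 
(> = start, * = accepting)

start=q0; accept=q4,q5; q0-0>q1; q0-1>q1; q1-0>q2; q1-1>q2; q2-0>q3; q2-1>q2; q3-0>q4; q3-1>q5; q4-0>q4; q4-1>q5; q5-0>q3; q5-1>q2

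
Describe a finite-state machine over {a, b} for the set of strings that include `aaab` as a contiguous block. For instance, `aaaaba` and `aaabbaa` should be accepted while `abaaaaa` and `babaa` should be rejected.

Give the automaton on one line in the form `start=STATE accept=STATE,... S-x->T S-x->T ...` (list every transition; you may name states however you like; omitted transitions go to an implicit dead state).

Track how much of `aaab` has been matched so far: state S0 is no progress, S4 is the absorbing accept state reached once `aaab` has occurred. Intermediate states record partial matches; on a mismatch, fall back to the longest reusable overlap.
5 states suffice.
        a   b  
>  S0   S1  S0 
   S1   S2  S0 
   S2   S3  S0 
   S3   S3  S4 
 * S4   S4  S4 
(> = start, * = accepting)

start=S0 accept=S4 S0-a->S1 S0-b->S0 S1-a->S2 S1-b->S0 S2-a->S3 S2-b->S0 S3-a->S3 S3-b->S4 S4-a->S4 S4-b->S4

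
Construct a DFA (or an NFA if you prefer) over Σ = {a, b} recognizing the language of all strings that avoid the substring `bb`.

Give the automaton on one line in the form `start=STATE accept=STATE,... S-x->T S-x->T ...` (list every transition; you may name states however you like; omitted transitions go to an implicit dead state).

This is the complement of 'contains `bb`'. Use the same substring-matching states — q0 through q2 holding how much of `bb` has just been matched — but flip the accepting set: everything except the trap q2 accepts.
A 3-state machine:
        a   b  
>* q0   q0  q1 
 * q1   q0  q2 
   q2   q2  q2 
(> = start, * = accepting)

start=q0 accept=q0,q1 q0-a->q0 q0-b->q1 q1-a->q0 q1-b->q2 q2-a->q2 q2-b->q2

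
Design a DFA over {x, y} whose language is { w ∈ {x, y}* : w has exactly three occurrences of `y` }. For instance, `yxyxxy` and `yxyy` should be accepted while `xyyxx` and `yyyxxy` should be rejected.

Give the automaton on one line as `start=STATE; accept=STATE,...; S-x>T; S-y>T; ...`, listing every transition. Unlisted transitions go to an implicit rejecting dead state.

Only the number of `y`s matters, and only up to 4. Make a chain q0 → q1 → q2 → q3 → q4 advanced by each `y` (with q4 absorbing); every other symbol self-loops. The accepting set is {q3}.
With 5 states:
        x   y  
>  q0   q0  q1 
   q1   q1  q2 
   q2   q2  q3 
 * q3   q3  q4 
   q4   q4  q4 
(> = start, * = accepting)

start=q0; accept=q3; q0-x>q0; q0-y>q1; q1-x>q1; q1-y>q2; q2-x>q2; q2-y>q3; q3-x>q3; q3-y>q4; q4-x>q4; q4-y>q4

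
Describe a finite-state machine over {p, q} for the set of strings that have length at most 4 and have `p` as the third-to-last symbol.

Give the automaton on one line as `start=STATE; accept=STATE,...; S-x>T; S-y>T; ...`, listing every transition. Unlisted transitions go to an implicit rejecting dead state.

start=S0; accept=S7,S8; S0-p>S1; S0-q>S2; S1-p>S3; S1-q>S4; S2-p>S5; S2-q>S6; S3-p>S7; S3-q>S7; S4-p>S8; S4-q>S8; S5-p>S4; S5-q>S4; S6-p>S6; S6-q>S6; S7-p>S8; S7-q>S8; S8-p>S6; S8-q>S6

Build one automaton per condition and run them in lockstep. One (6 states) tracks the input length, saturating at 5; the other (15 states) tracks the last 3 symbols read. Each combined state is a pair, one component from each; accept when both components accept. After merging equivalent states the machine shrinks.
        p   q  
>  S0   S1  S2 
   S1   S3  S4 
   S2   S5  S6 
   S3   S7  S7 
   S4   S8  S8 
   S5   S4  S4 
   S6   S6  S6 
 * S7   S8  S8 
 * S8   S6  S6 
(> = start, * = accepting)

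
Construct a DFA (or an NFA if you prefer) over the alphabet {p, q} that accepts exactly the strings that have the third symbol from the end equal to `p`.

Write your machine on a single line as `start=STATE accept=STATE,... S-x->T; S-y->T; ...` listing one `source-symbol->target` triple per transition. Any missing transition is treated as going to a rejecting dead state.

A DFA must remember the last 3 symbols (since which symbol is third-to-last isn't known until the input ends). Use one state per possible window of the last ≤3 symbols; accept from those whose window starts with `p`.
With 15 states:
          p    q  
>  s0     s1   s2 
   s1     s3   s4 
   s2     s5   s6 
   s3     s7   s8 
   s4     s9  s10 
   s5    s11  s12 
   s6    s13  s14 
 * s7     s7   s8 
 * s8     s9  s10 
 * s9    s11  s12 
 * s10   s13  s14 
   s11    s7   s8 
   s12    s9  s10 
   s13   s11  s12 
   s14   s13  s14 
(> = start, * = accepting)

start=s0; accept=s7,s8,s9,s10; s0-p->s1; s0-q->s2; s1-p->s3; s1-q->s4; s2-p->s5; s2-q->s6; s3-p->s7; s3-q->s8; s4-p->s9; s4-q->s10; s5-p->s11; s5-q->s12; s6-p->s13; s6-q->s14; s7-p->s7; s7-q->s8; s8-p->s9; s8-q->s10; s9-p->s11; s9-q->s12; s10-p->s13; s10-q->s14; s11-p->s7; s11-q->s8; s12-p->s9; s12-q->s10; s13-p->s11; s13-q->s12; s14-p->s13; s14-q->s14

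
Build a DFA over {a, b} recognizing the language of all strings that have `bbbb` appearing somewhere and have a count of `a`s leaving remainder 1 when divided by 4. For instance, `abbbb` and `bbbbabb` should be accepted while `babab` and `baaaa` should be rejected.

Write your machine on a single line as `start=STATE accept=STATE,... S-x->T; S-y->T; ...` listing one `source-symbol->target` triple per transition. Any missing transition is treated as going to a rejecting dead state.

Run two small machines in parallel and take their product. The first has 5 states tracking whether and how much of `bbbb` has been seen; the second has 4 states tracking the count of `a`s modulo 4. A product state is a pair (one from each), accepting exactly when both do.
          a    b  
>  s0     s1   s2 
   s1     s3   s4 
   s2     s1   s5 
   s3     s6   s7 
   s4     s3   s8 
   s5     s1   s9 
   s6     s0  s10 
   s7     s6  s11 
   s8     s3  s12 
   s9     s1  s13 
   s10    s0  s14 
   s11    s6  s15 
   s12    s3  s16 
   s13   s16  s13 
   s14    s0  s17 
   s15    s6  s18 
 * s16   s18  s16 
   s17    s0  s19 
   s18   s19  s18 
   s19   s13  s19 
(> = start, * = accepting)

start=s0; accept=s16; s0-a->s1; s0-b->s2; s1-a->s3; s1-b->s4; s2-a->s1; s2-b->s5; s3-a->s6; s3-b->s7; s4-a->s3; s4-b->s8; s5-a->s1; s5-b->s9; s6-a->s0; s6-b->s10; s7-a->s6; s7-b->s11; s8-a->s3; s8-b->s12; s9-a->s1; s9-b->s13; s10-a->s0; s10-b->s14; s11-a->s6; s11-b->s15; s12-a->s3; s12-b->s16; s13-a->s16; s13-b->s13; s14-a->s0; s14-b->s17; s15-a->s6; s15-b->s18; s16-a->s18; s16-b->s16; s17-a->s0; s17-b->s19; s18-a->s19; s18-b->s18; s19-a->s13; s19-b->s19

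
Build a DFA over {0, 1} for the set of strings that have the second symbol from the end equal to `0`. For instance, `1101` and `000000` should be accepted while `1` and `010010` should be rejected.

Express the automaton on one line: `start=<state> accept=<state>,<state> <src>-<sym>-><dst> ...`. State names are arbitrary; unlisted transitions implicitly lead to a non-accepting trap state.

start=S0 accept=S3,S4 S0-0->S1 S0-1->S2 S1-0->S3 S1-1->S4 S2-0->S5 S2-1->S6 S3-0->S3 S3-1->S4 S4-0->S5 S4-1->S6 S5-0->S3 S5-1->S4 S6-0->S5 S6-1->S6

A DFA must remember the last 2 symbols (since which symbol is second-to-last isn't known until the input ends). Use one state per possible window of the last ≤2 symbols; accept from those whose window starts with `0`.
With 7 states:
        0   1  
>  S0   S1  S2 
   S1   S3  S4 
   S2   S5  S6 
 * S3   S3  S4 
 * S4   S5  S6 
   S5   S3  S4 
   S6   S5  S6 
(> = start, * = accepting)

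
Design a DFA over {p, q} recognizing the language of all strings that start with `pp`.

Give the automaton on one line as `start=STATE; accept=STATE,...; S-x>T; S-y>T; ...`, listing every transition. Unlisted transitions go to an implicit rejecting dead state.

Check the first 2 symbols one by one: S0 through S1 record how many have matched `pp` so far; any wrong symbol goes to the dead state S3. After all 2 match we enter the accepting sink S2.
With 4 states:
        p   q  
>  S0   S1  S3 
   S1   S2  S3 
 * S2   S2  S2 
   S3   S3  S3 
(> = start, * = accepting)

start=S0; accept=S2; S0-p>S1; S0-q>S3; S1-p>S2; S1-q>S3; S2-p>S2; S2-q>S2; S3-p>S3; S3-q>S3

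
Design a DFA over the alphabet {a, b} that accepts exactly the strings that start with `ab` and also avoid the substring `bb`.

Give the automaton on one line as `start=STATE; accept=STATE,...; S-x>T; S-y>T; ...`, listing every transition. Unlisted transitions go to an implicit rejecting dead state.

start=q0; accept=q4,q6; q0-a>q1; q0-b>q2; q1-a>q3; q1-b>q4; q2-a>q3; q2-b>q5; q3-a>q3; q3-b>q2; q4-a>q6; q4-b>q7; q5-a>q5; q5-b>q5; q6-a>q6; q6-b>q4; q7-a>q7; q7-b>q7

Handle the two conditions separately and then intersect. The first has 4 states tracking whether the input so far still matches the prefix `ab`; the second has 3 states tracking partial matches of the forbidden pattern `bb`. A product state is a pair (one from each), accepting exactly when both do.
An 8-state machine:
        a   b  
>  q0   q1  q2 
   q1   q3  q4 
   q2   q3  q5 
   q3   q3  q2 
 * q4   q6  q7 
   q5   q5  q5 
 * q6   q6  q4 
   q7   q7  q7 
(> = start, * = accepting)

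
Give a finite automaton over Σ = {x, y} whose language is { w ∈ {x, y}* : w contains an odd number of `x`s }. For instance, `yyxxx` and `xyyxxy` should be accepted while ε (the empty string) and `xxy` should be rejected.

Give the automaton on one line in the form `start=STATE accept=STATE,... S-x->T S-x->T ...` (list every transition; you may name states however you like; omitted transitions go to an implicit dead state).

start=q0 accept=q1 q0-x->q1 q0-y->q0 q1-x->q0 q1-y->q1

Keep the running count of `x`s modulo 2: each `x` advances along the cycle q0 → q1 → q0 while other symbols loop. Accept at q1.
A 2-state machine:
        x   y  
>  q0   q1  q0 
 * q1   q0  q1 
(> = start, * = accepting)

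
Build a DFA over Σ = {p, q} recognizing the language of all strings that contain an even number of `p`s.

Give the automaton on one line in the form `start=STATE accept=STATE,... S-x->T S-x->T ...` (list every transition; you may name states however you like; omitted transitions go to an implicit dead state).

The only thing that matters is how many `p`s have appeared, reduced mod 2. Use one state per residue: s0 for 0, …, s1 for 1. Reading `p` moves to the next residue; anything else stays put. s0 is accepting.
A 2-state machine:
        p   q  
>* s0   s1  s0 
   s1   s0  s1 
(> = start, * = accepting)

start=s0 accept=s0 s0-p->s1 s0-q->s0 s1-p->s0 s1-q->s1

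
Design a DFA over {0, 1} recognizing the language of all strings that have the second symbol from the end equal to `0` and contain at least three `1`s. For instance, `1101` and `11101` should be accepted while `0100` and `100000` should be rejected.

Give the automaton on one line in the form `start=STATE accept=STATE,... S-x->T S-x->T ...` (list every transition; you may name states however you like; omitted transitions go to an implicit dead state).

Build one automaton per condition and run them in lockstep. The first has 7 states tracking the last 2 symbols read; the second has 5 states tracking the count of `1`s, saturating at 4. A product state is a pair (one from each), accepting exactly when both do.
With 19 states:
          0    1  
>  q0     q1   q2 
   q1     q3   q4 
   q2     q5   q6 
   q3     q3   q4 
   q4     q5   q6 
   q5     q7   q8 
   q6     q9  q10 
   q7     q7   q8 
   q8     q9  q10 
   q9    q11  q12 
   q10   q13  q14 
   q11   q11  q12 
 * q12   q13  q14 
   q13   q15  q16 
   q14   q17  q14 
 * q15   q15  q16 
 * q16   q17  q14 
   q17   q18  q16 
 * q18   q18  q16 
(> = start, * = accepting)

start=q0 accept=q12,q15,q16,q18 q0-0->q1 q0-1->q2 q1-0->q3 q1-1->q4 q2-0->q5 q2-1->q6 q3-0->q3 q3-1->q4 q4-0->q5 q4-1->q6 q5-0->q7 q5-1->q8 q6-0->q9 q6-1->q10 q7-0->q7 q7-1->q8 q8-0->q9 q8-1->q10 q9-0->q11 q9-1->q12 q10-0->q13 q10-1->q14 q11-0->q11 q11-1->q12 q12-0->q13 q12-1->q14 q13-0->q15 q13-1->q16 q14-0->q17 q14-1->q14 q15-0->q15 q15-1->q16 q16-0->q17 q16-1->q14 q17-0->q18 q17-1->q16 q18-0->q18 q18-1->q16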